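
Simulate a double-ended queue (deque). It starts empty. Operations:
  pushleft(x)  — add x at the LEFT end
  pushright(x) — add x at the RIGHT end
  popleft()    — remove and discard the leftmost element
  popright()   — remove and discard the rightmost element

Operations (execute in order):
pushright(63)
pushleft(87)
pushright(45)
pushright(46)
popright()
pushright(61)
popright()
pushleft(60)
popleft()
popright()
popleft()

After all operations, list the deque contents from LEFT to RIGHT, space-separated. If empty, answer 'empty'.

Answer: 63

Derivation:
pushright(63): [63]
pushleft(87): [87, 63]
pushright(45): [87, 63, 45]
pushright(46): [87, 63, 45, 46]
popright(): [87, 63, 45]
pushright(61): [87, 63, 45, 61]
popright(): [87, 63, 45]
pushleft(60): [60, 87, 63, 45]
popleft(): [87, 63, 45]
popright(): [87, 63]
popleft(): [63]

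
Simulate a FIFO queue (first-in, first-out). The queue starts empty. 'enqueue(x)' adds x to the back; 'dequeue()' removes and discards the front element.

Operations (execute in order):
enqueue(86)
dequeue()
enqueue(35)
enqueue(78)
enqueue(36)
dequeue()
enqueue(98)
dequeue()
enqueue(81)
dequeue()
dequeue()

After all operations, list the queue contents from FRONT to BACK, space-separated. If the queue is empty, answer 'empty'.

enqueue(86): [86]
dequeue(): []
enqueue(35): [35]
enqueue(78): [35, 78]
enqueue(36): [35, 78, 36]
dequeue(): [78, 36]
enqueue(98): [78, 36, 98]
dequeue(): [36, 98]
enqueue(81): [36, 98, 81]
dequeue(): [98, 81]
dequeue(): [81]

Answer: 81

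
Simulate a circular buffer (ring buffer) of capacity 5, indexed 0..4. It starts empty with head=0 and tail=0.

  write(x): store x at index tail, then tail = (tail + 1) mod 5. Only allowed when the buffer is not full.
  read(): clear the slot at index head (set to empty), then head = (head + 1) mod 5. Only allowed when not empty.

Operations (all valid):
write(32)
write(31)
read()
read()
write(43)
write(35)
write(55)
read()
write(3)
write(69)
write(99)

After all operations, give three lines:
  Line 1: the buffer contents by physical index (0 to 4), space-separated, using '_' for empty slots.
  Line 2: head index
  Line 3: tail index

Answer: 3 69 99 35 55
3
3

Derivation:
write(32): buf=[32 _ _ _ _], head=0, tail=1, size=1
write(31): buf=[32 31 _ _ _], head=0, tail=2, size=2
read(): buf=[_ 31 _ _ _], head=1, tail=2, size=1
read(): buf=[_ _ _ _ _], head=2, tail=2, size=0
write(43): buf=[_ _ 43 _ _], head=2, tail=3, size=1
write(35): buf=[_ _ 43 35 _], head=2, tail=4, size=2
write(55): buf=[_ _ 43 35 55], head=2, tail=0, size=3
read(): buf=[_ _ _ 35 55], head=3, tail=0, size=2
write(3): buf=[3 _ _ 35 55], head=3, tail=1, size=3
write(69): buf=[3 69 _ 35 55], head=3, tail=2, size=4
write(99): buf=[3 69 99 35 55], head=3, tail=3, size=5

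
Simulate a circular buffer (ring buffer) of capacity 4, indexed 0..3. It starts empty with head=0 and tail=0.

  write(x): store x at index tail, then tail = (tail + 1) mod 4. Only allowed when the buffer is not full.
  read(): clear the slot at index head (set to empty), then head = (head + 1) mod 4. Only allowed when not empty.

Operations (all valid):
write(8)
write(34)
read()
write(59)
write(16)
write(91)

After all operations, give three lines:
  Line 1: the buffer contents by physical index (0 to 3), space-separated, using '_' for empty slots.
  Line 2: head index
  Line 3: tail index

write(8): buf=[8 _ _ _], head=0, tail=1, size=1
write(34): buf=[8 34 _ _], head=0, tail=2, size=2
read(): buf=[_ 34 _ _], head=1, tail=2, size=1
write(59): buf=[_ 34 59 _], head=1, tail=3, size=2
write(16): buf=[_ 34 59 16], head=1, tail=0, size=3
write(91): buf=[91 34 59 16], head=1, tail=1, size=4

Answer: 91 34 59 16
1
1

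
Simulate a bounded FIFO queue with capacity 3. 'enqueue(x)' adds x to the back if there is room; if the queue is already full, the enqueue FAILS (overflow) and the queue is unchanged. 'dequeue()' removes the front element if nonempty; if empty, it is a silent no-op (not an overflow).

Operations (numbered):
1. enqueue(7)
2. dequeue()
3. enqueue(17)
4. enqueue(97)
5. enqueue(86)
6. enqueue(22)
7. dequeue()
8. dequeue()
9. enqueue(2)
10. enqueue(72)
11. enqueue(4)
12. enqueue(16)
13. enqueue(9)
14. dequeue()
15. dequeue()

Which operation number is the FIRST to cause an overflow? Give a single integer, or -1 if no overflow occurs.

Answer: 6

Derivation:
1. enqueue(7): size=1
2. dequeue(): size=0
3. enqueue(17): size=1
4. enqueue(97): size=2
5. enqueue(86): size=3
6. enqueue(22): size=3=cap → OVERFLOW (fail)
7. dequeue(): size=2
8. dequeue(): size=1
9. enqueue(2): size=2
10. enqueue(72): size=3
11. enqueue(4): size=3=cap → OVERFLOW (fail)
12. enqueue(16): size=3=cap → OVERFLOW (fail)
13. enqueue(9): size=3=cap → OVERFLOW (fail)
14. dequeue(): size=2
15. dequeue(): size=1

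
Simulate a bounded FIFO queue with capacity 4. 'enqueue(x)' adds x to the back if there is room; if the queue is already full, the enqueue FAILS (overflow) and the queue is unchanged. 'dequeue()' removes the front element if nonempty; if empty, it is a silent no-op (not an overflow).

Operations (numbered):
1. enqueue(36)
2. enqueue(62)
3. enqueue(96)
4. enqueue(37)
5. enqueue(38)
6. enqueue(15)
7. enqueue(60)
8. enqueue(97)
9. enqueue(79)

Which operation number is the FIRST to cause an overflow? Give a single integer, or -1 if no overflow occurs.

1. enqueue(36): size=1
2. enqueue(62): size=2
3. enqueue(96): size=3
4. enqueue(37): size=4
5. enqueue(38): size=4=cap → OVERFLOW (fail)
6. enqueue(15): size=4=cap → OVERFLOW (fail)
7. enqueue(60): size=4=cap → OVERFLOW (fail)
8. enqueue(97): size=4=cap → OVERFLOW (fail)
9. enqueue(79): size=4=cap → OVERFLOW (fail)

Answer: 5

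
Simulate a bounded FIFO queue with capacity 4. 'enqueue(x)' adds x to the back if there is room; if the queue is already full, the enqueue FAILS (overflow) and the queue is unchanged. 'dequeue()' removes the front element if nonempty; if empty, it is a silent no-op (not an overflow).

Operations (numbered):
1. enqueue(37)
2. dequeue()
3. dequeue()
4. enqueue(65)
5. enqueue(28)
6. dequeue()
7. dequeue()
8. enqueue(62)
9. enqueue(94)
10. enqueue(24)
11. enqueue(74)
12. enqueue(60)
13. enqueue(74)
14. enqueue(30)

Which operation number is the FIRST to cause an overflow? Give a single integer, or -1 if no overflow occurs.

1. enqueue(37): size=1
2. dequeue(): size=0
3. dequeue(): empty, no-op, size=0
4. enqueue(65): size=1
5. enqueue(28): size=2
6. dequeue(): size=1
7. dequeue(): size=0
8. enqueue(62): size=1
9. enqueue(94): size=2
10. enqueue(24): size=3
11. enqueue(74): size=4
12. enqueue(60): size=4=cap → OVERFLOW (fail)
13. enqueue(74): size=4=cap → OVERFLOW (fail)
14. enqueue(30): size=4=cap → OVERFLOW (fail)

Answer: 12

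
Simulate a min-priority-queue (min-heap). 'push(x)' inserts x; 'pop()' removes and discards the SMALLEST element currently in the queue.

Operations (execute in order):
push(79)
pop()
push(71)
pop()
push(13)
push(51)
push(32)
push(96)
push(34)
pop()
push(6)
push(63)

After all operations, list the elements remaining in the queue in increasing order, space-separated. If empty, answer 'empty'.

push(79): heap contents = [79]
pop() → 79: heap contents = []
push(71): heap contents = [71]
pop() → 71: heap contents = []
push(13): heap contents = [13]
push(51): heap contents = [13, 51]
push(32): heap contents = [13, 32, 51]
push(96): heap contents = [13, 32, 51, 96]
push(34): heap contents = [13, 32, 34, 51, 96]
pop() → 13: heap contents = [32, 34, 51, 96]
push(6): heap contents = [6, 32, 34, 51, 96]
push(63): heap contents = [6, 32, 34, 51, 63, 96]

Answer: 6 32 34 51 63 96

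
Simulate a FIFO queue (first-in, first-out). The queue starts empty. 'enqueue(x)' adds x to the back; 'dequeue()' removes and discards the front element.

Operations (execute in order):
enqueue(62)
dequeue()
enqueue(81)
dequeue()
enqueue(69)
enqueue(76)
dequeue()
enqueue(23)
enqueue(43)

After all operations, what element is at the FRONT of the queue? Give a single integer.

Answer: 76

Derivation:
enqueue(62): queue = [62]
dequeue(): queue = []
enqueue(81): queue = [81]
dequeue(): queue = []
enqueue(69): queue = [69]
enqueue(76): queue = [69, 76]
dequeue(): queue = [76]
enqueue(23): queue = [76, 23]
enqueue(43): queue = [76, 23, 43]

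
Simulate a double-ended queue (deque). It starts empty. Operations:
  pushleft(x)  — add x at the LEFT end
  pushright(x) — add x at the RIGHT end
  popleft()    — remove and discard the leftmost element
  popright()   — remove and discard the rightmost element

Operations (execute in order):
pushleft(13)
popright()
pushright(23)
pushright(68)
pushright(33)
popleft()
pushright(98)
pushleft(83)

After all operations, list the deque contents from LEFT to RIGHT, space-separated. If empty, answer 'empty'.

pushleft(13): [13]
popright(): []
pushright(23): [23]
pushright(68): [23, 68]
pushright(33): [23, 68, 33]
popleft(): [68, 33]
pushright(98): [68, 33, 98]
pushleft(83): [83, 68, 33, 98]

Answer: 83 68 33 98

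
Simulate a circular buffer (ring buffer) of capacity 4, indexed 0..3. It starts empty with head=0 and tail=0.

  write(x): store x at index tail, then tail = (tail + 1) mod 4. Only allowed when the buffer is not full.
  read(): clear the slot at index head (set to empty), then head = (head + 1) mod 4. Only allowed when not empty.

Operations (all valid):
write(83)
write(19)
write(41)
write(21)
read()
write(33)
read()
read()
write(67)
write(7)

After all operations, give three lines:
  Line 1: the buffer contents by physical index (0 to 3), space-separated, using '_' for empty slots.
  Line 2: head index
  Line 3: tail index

Answer: 33 67 7 21
3
3

Derivation:
write(83): buf=[83 _ _ _], head=0, tail=1, size=1
write(19): buf=[83 19 _ _], head=0, tail=2, size=2
write(41): buf=[83 19 41 _], head=0, tail=3, size=3
write(21): buf=[83 19 41 21], head=0, tail=0, size=4
read(): buf=[_ 19 41 21], head=1, tail=0, size=3
write(33): buf=[33 19 41 21], head=1, tail=1, size=4
read(): buf=[33 _ 41 21], head=2, tail=1, size=3
read(): buf=[33 _ _ 21], head=3, tail=1, size=2
write(67): buf=[33 67 _ 21], head=3, tail=2, size=3
write(7): buf=[33 67 7 21], head=3, tail=3, size=4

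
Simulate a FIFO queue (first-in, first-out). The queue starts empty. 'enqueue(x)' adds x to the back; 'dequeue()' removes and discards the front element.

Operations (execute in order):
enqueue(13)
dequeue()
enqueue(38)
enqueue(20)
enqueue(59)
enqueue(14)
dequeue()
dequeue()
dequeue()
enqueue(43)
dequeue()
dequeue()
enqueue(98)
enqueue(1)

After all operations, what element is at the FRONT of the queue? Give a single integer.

Answer: 98

Derivation:
enqueue(13): queue = [13]
dequeue(): queue = []
enqueue(38): queue = [38]
enqueue(20): queue = [38, 20]
enqueue(59): queue = [38, 20, 59]
enqueue(14): queue = [38, 20, 59, 14]
dequeue(): queue = [20, 59, 14]
dequeue(): queue = [59, 14]
dequeue(): queue = [14]
enqueue(43): queue = [14, 43]
dequeue(): queue = [43]
dequeue(): queue = []
enqueue(98): queue = [98]
enqueue(1): queue = [98, 1]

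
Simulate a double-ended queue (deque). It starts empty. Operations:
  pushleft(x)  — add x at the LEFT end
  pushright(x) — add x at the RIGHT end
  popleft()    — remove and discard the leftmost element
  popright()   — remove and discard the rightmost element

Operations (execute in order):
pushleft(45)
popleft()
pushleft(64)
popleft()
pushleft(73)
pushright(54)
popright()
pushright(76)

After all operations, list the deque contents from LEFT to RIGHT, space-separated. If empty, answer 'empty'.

Answer: 73 76

Derivation:
pushleft(45): [45]
popleft(): []
pushleft(64): [64]
popleft(): []
pushleft(73): [73]
pushright(54): [73, 54]
popright(): [73]
pushright(76): [73, 76]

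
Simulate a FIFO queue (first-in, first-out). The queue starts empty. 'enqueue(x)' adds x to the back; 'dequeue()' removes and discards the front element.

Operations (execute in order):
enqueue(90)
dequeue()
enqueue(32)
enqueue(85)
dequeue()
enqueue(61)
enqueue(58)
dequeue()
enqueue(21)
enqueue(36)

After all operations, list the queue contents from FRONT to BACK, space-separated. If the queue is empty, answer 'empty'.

enqueue(90): [90]
dequeue(): []
enqueue(32): [32]
enqueue(85): [32, 85]
dequeue(): [85]
enqueue(61): [85, 61]
enqueue(58): [85, 61, 58]
dequeue(): [61, 58]
enqueue(21): [61, 58, 21]
enqueue(36): [61, 58, 21, 36]

Answer: 61 58 21 36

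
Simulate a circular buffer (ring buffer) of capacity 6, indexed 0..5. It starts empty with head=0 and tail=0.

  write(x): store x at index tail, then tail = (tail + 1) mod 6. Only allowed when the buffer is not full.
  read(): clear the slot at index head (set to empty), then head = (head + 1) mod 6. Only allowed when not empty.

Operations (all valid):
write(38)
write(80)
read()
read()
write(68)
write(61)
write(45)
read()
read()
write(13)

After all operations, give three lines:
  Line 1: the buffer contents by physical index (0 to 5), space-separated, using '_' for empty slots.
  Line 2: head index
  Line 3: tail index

Answer: _ _ _ _ 45 13
4
0

Derivation:
write(38): buf=[38 _ _ _ _ _], head=0, tail=1, size=1
write(80): buf=[38 80 _ _ _ _], head=0, tail=2, size=2
read(): buf=[_ 80 _ _ _ _], head=1, tail=2, size=1
read(): buf=[_ _ _ _ _ _], head=2, tail=2, size=0
write(68): buf=[_ _ 68 _ _ _], head=2, tail=3, size=1
write(61): buf=[_ _ 68 61 _ _], head=2, tail=4, size=2
write(45): buf=[_ _ 68 61 45 _], head=2, tail=5, size=3
read(): buf=[_ _ _ 61 45 _], head=3, tail=5, size=2
read(): buf=[_ _ _ _ 45 _], head=4, tail=5, size=1
write(13): buf=[_ _ _ _ 45 13], head=4, tail=0, size=2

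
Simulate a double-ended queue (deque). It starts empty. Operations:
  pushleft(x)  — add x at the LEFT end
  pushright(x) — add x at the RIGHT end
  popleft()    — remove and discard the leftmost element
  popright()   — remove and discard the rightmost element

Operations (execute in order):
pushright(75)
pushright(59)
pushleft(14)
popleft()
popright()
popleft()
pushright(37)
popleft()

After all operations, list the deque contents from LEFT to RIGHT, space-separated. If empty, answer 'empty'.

pushright(75): [75]
pushright(59): [75, 59]
pushleft(14): [14, 75, 59]
popleft(): [75, 59]
popright(): [75]
popleft(): []
pushright(37): [37]
popleft(): []

Answer: empty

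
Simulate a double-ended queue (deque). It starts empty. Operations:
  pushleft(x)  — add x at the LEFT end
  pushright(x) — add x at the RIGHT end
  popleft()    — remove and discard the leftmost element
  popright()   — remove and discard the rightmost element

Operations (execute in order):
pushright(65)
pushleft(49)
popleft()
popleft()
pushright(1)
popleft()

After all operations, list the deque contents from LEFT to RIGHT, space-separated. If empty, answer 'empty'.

pushright(65): [65]
pushleft(49): [49, 65]
popleft(): [65]
popleft(): []
pushright(1): [1]
popleft(): []

Answer: empty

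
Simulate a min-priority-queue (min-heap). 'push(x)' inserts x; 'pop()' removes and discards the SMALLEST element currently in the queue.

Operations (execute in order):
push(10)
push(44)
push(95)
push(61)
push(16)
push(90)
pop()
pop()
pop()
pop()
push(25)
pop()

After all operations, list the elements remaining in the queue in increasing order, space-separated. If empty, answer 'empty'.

push(10): heap contents = [10]
push(44): heap contents = [10, 44]
push(95): heap contents = [10, 44, 95]
push(61): heap contents = [10, 44, 61, 95]
push(16): heap contents = [10, 16, 44, 61, 95]
push(90): heap contents = [10, 16, 44, 61, 90, 95]
pop() → 10: heap contents = [16, 44, 61, 90, 95]
pop() → 16: heap contents = [44, 61, 90, 95]
pop() → 44: heap contents = [61, 90, 95]
pop() → 61: heap contents = [90, 95]
push(25): heap contents = [25, 90, 95]
pop() → 25: heap contents = [90, 95]

Answer: 90 95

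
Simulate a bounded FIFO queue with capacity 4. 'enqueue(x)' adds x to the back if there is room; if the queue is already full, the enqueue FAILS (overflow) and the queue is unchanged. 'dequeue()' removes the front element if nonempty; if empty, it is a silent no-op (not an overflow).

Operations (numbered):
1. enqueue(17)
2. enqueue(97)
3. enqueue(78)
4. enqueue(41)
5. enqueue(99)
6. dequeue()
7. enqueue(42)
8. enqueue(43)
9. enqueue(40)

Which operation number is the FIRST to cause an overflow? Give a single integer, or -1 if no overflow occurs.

1. enqueue(17): size=1
2. enqueue(97): size=2
3. enqueue(78): size=3
4. enqueue(41): size=4
5. enqueue(99): size=4=cap → OVERFLOW (fail)
6. dequeue(): size=3
7. enqueue(42): size=4
8. enqueue(43): size=4=cap → OVERFLOW (fail)
9. enqueue(40): size=4=cap → OVERFLOW (fail)

Answer: 5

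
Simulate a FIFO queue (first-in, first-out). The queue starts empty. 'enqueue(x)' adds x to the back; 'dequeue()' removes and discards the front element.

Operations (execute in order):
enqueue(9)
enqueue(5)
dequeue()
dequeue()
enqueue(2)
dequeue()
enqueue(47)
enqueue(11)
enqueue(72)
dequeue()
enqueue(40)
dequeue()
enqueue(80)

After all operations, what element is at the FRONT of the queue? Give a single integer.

Answer: 72

Derivation:
enqueue(9): queue = [9]
enqueue(5): queue = [9, 5]
dequeue(): queue = [5]
dequeue(): queue = []
enqueue(2): queue = [2]
dequeue(): queue = []
enqueue(47): queue = [47]
enqueue(11): queue = [47, 11]
enqueue(72): queue = [47, 11, 72]
dequeue(): queue = [11, 72]
enqueue(40): queue = [11, 72, 40]
dequeue(): queue = [72, 40]
enqueue(80): queue = [72, 40, 80]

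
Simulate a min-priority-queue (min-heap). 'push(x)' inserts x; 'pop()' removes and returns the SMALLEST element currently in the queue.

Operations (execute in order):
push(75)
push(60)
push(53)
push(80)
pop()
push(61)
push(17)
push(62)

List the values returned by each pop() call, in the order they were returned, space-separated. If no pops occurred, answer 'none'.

Answer: 53

Derivation:
push(75): heap contents = [75]
push(60): heap contents = [60, 75]
push(53): heap contents = [53, 60, 75]
push(80): heap contents = [53, 60, 75, 80]
pop() → 53: heap contents = [60, 75, 80]
push(61): heap contents = [60, 61, 75, 80]
push(17): heap contents = [17, 60, 61, 75, 80]
push(62): heap contents = [17, 60, 61, 62, 75, 80]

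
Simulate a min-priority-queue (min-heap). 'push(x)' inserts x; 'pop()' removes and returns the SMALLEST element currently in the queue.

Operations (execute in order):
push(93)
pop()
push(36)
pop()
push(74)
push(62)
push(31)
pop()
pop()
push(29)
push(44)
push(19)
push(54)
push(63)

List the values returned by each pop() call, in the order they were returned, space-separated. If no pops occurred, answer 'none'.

push(93): heap contents = [93]
pop() → 93: heap contents = []
push(36): heap contents = [36]
pop() → 36: heap contents = []
push(74): heap contents = [74]
push(62): heap contents = [62, 74]
push(31): heap contents = [31, 62, 74]
pop() → 31: heap contents = [62, 74]
pop() → 62: heap contents = [74]
push(29): heap contents = [29, 74]
push(44): heap contents = [29, 44, 74]
push(19): heap contents = [19, 29, 44, 74]
push(54): heap contents = [19, 29, 44, 54, 74]
push(63): heap contents = [19, 29, 44, 54, 63, 74]

Answer: 93 36 31 62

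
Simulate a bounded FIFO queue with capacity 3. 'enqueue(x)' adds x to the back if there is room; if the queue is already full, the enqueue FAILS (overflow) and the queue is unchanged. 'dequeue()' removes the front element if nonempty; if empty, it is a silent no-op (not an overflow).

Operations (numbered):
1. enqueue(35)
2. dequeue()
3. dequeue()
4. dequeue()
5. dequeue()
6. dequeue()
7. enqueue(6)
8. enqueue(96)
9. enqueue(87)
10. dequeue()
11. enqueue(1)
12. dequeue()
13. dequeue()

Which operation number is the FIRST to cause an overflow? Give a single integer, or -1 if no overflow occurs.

Answer: -1

Derivation:
1. enqueue(35): size=1
2. dequeue(): size=0
3. dequeue(): empty, no-op, size=0
4. dequeue(): empty, no-op, size=0
5. dequeue(): empty, no-op, size=0
6. dequeue(): empty, no-op, size=0
7. enqueue(6): size=1
8. enqueue(96): size=2
9. enqueue(87): size=3
10. dequeue(): size=2
11. enqueue(1): size=3
12. dequeue(): size=2
13. dequeue(): size=1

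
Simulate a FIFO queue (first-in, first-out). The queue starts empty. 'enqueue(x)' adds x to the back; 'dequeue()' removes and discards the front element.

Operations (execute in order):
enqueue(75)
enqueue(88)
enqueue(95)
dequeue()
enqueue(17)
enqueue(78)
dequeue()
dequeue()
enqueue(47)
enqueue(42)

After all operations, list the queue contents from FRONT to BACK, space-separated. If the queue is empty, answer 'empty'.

enqueue(75): [75]
enqueue(88): [75, 88]
enqueue(95): [75, 88, 95]
dequeue(): [88, 95]
enqueue(17): [88, 95, 17]
enqueue(78): [88, 95, 17, 78]
dequeue(): [95, 17, 78]
dequeue(): [17, 78]
enqueue(47): [17, 78, 47]
enqueue(42): [17, 78, 47, 42]

Answer: 17 78 47 42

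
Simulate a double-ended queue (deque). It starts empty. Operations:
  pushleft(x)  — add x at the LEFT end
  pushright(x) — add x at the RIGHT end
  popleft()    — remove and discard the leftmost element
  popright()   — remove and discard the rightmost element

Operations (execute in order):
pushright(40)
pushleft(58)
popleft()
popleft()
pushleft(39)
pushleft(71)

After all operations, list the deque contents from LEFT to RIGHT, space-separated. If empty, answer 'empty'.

pushright(40): [40]
pushleft(58): [58, 40]
popleft(): [40]
popleft(): []
pushleft(39): [39]
pushleft(71): [71, 39]

Answer: 71 39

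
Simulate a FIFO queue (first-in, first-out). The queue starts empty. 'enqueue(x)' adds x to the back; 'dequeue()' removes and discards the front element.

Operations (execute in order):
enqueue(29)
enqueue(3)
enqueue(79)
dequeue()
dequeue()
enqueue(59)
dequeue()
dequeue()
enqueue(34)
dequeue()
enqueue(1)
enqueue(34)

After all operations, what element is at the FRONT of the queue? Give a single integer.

Answer: 1

Derivation:
enqueue(29): queue = [29]
enqueue(3): queue = [29, 3]
enqueue(79): queue = [29, 3, 79]
dequeue(): queue = [3, 79]
dequeue(): queue = [79]
enqueue(59): queue = [79, 59]
dequeue(): queue = [59]
dequeue(): queue = []
enqueue(34): queue = [34]
dequeue(): queue = []
enqueue(1): queue = [1]
enqueue(34): queue = [1, 34]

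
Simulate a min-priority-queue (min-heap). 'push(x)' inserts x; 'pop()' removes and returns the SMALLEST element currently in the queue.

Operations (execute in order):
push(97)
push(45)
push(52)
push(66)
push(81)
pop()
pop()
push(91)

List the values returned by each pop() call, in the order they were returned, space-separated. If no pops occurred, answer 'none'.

Answer: 45 52

Derivation:
push(97): heap contents = [97]
push(45): heap contents = [45, 97]
push(52): heap contents = [45, 52, 97]
push(66): heap contents = [45, 52, 66, 97]
push(81): heap contents = [45, 52, 66, 81, 97]
pop() → 45: heap contents = [52, 66, 81, 97]
pop() → 52: heap contents = [66, 81, 97]
push(91): heap contents = [66, 81, 91, 97]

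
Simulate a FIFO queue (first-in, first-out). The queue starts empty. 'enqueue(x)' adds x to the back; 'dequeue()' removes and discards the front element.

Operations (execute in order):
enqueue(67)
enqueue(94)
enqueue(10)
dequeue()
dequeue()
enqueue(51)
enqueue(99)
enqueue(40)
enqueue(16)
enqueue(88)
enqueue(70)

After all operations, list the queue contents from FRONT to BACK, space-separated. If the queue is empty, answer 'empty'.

enqueue(67): [67]
enqueue(94): [67, 94]
enqueue(10): [67, 94, 10]
dequeue(): [94, 10]
dequeue(): [10]
enqueue(51): [10, 51]
enqueue(99): [10, 51, 99]
enqueue(40): [10, 51, 99, 40]
enqueue(16): [10, 51, 99, 40, 16]
enqueue(88): [10, 51, 99, 40, 16, 88]
enqueue(70): [10, 51, 99, 40, 16, 88, 70]

Answer: 10 51 99 40 16 88 70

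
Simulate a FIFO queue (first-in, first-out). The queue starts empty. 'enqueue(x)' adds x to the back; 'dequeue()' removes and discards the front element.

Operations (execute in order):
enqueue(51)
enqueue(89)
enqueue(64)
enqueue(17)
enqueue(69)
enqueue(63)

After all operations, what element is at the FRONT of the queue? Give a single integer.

enqueue(51): queue = [51]
enqueue(89): queue = [51, 89]
enqueue(64): queue = [51, 89, 64]
enqueue(17): queue = [51, 89, 64, 17]
enqueue(69): queue = [51, 89, 64, 17, 69]
enqueue(63): queue = [51, 89, 64, 17, 69, 63]

Answer: 51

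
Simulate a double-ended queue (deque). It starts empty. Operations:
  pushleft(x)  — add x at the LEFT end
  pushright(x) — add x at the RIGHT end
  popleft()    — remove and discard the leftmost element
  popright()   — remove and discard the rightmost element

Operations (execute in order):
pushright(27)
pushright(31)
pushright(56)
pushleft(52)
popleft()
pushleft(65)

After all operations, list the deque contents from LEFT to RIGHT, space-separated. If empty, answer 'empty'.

Answer: 65 27 31 56

Derivation:
pushright(27): [27]
pushright(31): [27, 31]
pushright(56): [27, 31, 56]
pushleft(52): [52, 27, 31, 56]
popleft(): [27, 31, 56]
pushleft(65): [65, 27, 31, 56]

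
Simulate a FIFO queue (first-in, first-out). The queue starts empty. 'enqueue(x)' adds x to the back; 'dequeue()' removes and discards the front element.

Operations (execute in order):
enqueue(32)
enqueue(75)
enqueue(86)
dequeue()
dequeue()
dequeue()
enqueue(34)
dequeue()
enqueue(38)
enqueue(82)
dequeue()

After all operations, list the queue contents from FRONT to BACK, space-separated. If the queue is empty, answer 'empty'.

enqueue(32): [32]
enqueue(75): [32, 75]
enqueue(86): [32, 75, 86]
dequeue(): [75, 86]
dequeue(): [86]
dequeue(): []
enqueue(34): [34]
dequeue(): []
enqueue(38): [38]
enqueue(82): [38, 82]
dequeue(): [82]

Answer: 82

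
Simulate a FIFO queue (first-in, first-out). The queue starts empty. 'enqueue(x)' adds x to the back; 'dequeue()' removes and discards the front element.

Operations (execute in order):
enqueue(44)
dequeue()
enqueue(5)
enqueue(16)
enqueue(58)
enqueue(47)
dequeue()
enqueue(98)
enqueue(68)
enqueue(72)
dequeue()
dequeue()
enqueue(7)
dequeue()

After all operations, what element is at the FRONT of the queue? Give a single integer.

Answer: 98

Derivation:
enqueue(44): queue = [44]
dequeue(): queue = []
enqueue(5): queue = [5]
enqueue(16): queue = [5, 16]
enqueue(58): queue = [5, 16, 58]
enqueue(47): queue = [5, 16, 58, 47]
dequeue(): queue = [16, 58, 47]
enqueue(98): queue = [16, 58, 47, 98]
enqueue(68): queue = [16, 58, 47, 98, 68]
enqueue(72): queue = [16, 58, 47, 98, 68, 72]
dequeue(): queue = [58, 47, 98, 68, 72]
dequeue(): queue = [47, 98, 68, 72]
enqueue(7): queue = [47, 98, 68, 72, 7]
dequeue(): queue = [98, 68, 72, 7]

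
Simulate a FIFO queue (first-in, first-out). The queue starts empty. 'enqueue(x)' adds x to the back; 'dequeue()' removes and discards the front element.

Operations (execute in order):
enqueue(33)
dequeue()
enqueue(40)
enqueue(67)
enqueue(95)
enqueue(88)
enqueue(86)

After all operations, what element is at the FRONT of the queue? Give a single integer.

enqueue(33): queue = [33]
dequeue(): queue = []
enqueue(40): queue = [40]
enqueue(67): queue = [40, 67]
enqueue(95): queue = [40, 67, 95]
enqueue(88): queue = [40, 67, 95, 88]
enqueue(86): queue = [40, 67, 95, 88, 86]

Answer: 40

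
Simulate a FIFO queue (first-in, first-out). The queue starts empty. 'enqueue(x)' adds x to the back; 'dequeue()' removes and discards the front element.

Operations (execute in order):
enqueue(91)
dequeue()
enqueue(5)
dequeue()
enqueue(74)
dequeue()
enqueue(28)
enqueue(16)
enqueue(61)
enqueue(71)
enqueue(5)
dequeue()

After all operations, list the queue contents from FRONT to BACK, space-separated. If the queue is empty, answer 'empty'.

enqueue(91): [91]
dequeue(): []
enqueue(5): [5]
dequeue(): []
enqueue(74): [74]
dequeue(): []
enqueue(28): [28]
enqueue(16): [28, 16]
enqueue(61): [28, 16, 61]
enqueue(71): [28, 16, 61, 71]
enqueue(5): [28, 16, 61, 71, 5]
dequeue(): [16, 61, 71, 5]

Answer: 16 61 71 5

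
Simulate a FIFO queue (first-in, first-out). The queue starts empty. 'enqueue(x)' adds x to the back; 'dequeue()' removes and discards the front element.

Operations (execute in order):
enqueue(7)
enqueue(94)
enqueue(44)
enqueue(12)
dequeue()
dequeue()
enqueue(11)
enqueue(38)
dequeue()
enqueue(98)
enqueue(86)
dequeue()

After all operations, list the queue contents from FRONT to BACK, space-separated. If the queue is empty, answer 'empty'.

enqueue(7): [7]
enqueue(94): [7, 94]
enqueue(44): [7, 94, 44]
enqueue(12): [7, 94, 44, 12]
dequeue(): [94, 44, 12]
dequeue(): [44, 12]
enqueue(11): [44, 12, 11]
enqueue(38): [44, 12, 11, 38]
dequeue(): [12, 11, 38]
enqueue(98): [12, 11, 38, 98]
enqueue(86): [12, 11, 38, 98, 86]
dequeue(): [11, 38, 98, 86]

Answer: 11 38 98 86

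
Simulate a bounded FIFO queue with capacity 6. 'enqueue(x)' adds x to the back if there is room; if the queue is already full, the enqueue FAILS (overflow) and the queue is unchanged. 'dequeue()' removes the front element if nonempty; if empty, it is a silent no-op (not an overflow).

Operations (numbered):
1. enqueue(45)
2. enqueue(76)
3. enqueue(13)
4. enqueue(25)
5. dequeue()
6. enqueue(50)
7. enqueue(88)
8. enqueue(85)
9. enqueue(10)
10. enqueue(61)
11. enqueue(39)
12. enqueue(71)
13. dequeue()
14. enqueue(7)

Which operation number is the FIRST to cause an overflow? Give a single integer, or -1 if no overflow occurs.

1. enqueue(45): size=1
2. enqueue(76): size=2
3. enqueue(13): size=3
4. enqueue(25): size=4
5. dequeue(): size=3
6. enqueue(50): size=4
7. enqueue(88): size=5
8. enqueue(85): size=6
9. enqueue(10): size=6=cap → OVERFLOW (fail)
10. enqueue(61): size=6=cap → OVERFLOW (fail)
11. enqueue(39): size=6=cap → OVERFLOW (fail)
12. enqueue(71): size=6=cap → OVERFLOW (fail)
13. dequeue(): size=5
14. enqueue(7): size=6

Answer: 9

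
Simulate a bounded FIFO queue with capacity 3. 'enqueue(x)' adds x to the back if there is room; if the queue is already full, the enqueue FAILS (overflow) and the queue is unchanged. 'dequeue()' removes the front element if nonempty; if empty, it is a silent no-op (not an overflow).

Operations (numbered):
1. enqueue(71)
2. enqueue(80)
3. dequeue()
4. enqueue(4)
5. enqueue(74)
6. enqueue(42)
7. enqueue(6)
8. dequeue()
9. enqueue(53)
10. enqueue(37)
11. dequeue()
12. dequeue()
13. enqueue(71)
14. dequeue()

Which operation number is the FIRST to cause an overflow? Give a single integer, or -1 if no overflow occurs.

1. enqueue(71): size=1
2. enqueue(80): size=2
3. dequeue(): size=1
4. enqueue(4): size=2
5. enqueue(74): size=3
6. enqueue(42): size=3=cap → OVERFLOW (fail)
7. enqueue(6): size=3=cap → OVERFLOW (fail)
8. dequeue(): size=2
9. enqueue(53): size=3
10. enqueue(37): size=3=cap → OVERFLOW (fail)
11. dequeue(): size=2
12. dequeue(): size=1
13. enqueue(71): size=2
14. dequeue(): size=1

Answer: 6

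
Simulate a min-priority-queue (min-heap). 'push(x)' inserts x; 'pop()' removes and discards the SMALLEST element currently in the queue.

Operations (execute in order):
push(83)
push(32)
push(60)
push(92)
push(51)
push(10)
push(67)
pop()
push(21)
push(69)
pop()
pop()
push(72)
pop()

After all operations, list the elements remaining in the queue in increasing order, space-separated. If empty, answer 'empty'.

Answer: 60 67 69 72 83 92

Derivation:
push(83): heap contents = [83]
push(32): heap contents = [32, 83]
push(60): heap contents = [32, 60, 83]
push(92): heap contents = [32, 60, 83, 92]
push(51): heap contents = [32, 51, 60, 83, 92]
push(10): heap contents = [10, 32, 51, 60, 83, 92]
push(67): heap contents = [10, 32, 51, 60, 67, 83, 92]
pop() → 10: heap contents = [32, 51, 60, 67, 83, 92]
push(21): heap contents = [21, 32, 51, 60, 67, 83, 92]
push(69): heap contents = [21, 32, 51, 60, 67, 69, 83, 92]
pop() → 21: heap contents = [32, 51, 60, 67, 69, 83, 92]
pop() → 32: heap contents = [51, 60, 67, 69, 83, 92]
push(72): heap contents = [51, 60, 67, 69, 72, 83, 92]
pop() → 51: heap contents = [60, 67, 69, 72, 83, 92]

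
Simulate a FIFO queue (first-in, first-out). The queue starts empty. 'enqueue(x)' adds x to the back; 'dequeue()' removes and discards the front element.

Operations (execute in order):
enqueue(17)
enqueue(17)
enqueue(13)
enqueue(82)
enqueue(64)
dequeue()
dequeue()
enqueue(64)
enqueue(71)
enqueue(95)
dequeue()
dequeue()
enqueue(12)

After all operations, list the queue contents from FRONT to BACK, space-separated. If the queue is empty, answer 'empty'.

Answer: 64 64 71 95 12

Derivation:
enqueue(17): [17]
enqueue(17): [17, 17]
enqueue(13): [17, 17, 13]
enqueue(82): [17, 17, 13, 82]
enqueue(64): [17, 17, 13, 82, 64]
dequeue(): [17, 13, 82, 64]
dequeue(): [13, 82, 64]
enqueue(64): [13, 82, 64, 64]
enqueue(71): [13, 82, 64, 64, 71]
enqueue(95): [13, 82, 64, 64, 71, 95]
dequeue(): [82, 64, 64, 71, 95]
dequeue(): [64, 64, 71, 95]
enqueue(12): [64, 64, 71, 95, 12]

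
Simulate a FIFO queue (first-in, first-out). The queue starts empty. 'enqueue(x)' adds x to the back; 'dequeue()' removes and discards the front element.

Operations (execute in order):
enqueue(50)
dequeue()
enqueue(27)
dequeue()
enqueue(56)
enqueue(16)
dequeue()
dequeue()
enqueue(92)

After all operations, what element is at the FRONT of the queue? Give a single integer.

enqueue(50): queue = [50]
dequeue(): queue = []
enqueue(27): queue = [27]
dequeue(): queue = []
enqueue(56): queue = [56]
enqueue(16): queue = [56, 16]
dequeue(): queue = [16]
dequeue(): queue = []
enqueue(92): queue = [92]

Answer: 92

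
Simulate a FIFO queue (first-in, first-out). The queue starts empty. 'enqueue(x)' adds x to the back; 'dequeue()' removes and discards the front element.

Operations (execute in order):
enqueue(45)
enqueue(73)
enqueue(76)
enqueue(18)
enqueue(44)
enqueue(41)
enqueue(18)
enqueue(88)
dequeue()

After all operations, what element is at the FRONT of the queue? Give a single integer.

enqueue(45): queue = [45]
enqueue(73): queue = [45, 73]
enqueue(76): queue = [45, 73, 76]
enqueue(18): queue = [45, 73, 76, 18]
enqueue(44): queue = [45, 73, 76, 18, 44]
enqueue(41): queue = [45, 73, 76, 18, 44, 41]
enqueue(18): queue = [45, 73, 76, 18, 44, 41, 18]
enqueue(88): queue = [45, 73, 76, 18, 44, 41, 18, 88]
dequeue(): queue = [73, 76, 18, 44, 41, 18, 88]

Answer: 73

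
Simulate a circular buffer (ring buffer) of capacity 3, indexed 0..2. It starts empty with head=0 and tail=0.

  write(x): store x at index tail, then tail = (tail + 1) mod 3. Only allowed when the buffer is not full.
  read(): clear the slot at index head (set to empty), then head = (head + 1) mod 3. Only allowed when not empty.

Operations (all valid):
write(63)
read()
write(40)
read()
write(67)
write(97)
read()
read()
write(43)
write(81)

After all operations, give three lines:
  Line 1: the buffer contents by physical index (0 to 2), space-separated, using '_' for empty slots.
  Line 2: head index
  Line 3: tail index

write(63): buf=[63 _ _], head=0, tail=1, size=1
read(): buf=[_ _ _], head=1, tail=1, size=0
write(40): buf=[_ 40 _], head=1, tail=2, size=1
read(): buf=[_ _ _], head=2, tail=2, size=0
write(67): buf=[_ _ 67], head=2, tail=0, size=1
write(97): buf=[97 _ 67], head=2, tail=1, size=2
read(): buf=[97 _ _], head=0, tail=1, size=1
read(): buf=[_ _ _], head=1, tail=1, size=0
write(43): buf=[_ 43 _], head=1, tail=2, size=1
write(81): buf=[_ 43 81], head=1, tail=0, size=2

Answer: _ 43 81
1
0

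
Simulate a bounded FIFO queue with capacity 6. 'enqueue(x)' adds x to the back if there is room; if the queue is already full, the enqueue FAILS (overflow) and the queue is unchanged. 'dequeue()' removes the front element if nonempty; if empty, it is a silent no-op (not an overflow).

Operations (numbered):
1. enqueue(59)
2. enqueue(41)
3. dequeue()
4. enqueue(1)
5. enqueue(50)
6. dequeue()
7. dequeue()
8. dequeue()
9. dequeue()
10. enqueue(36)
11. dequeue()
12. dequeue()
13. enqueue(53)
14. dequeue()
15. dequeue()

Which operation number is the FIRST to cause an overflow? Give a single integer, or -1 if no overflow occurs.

1. enqueue(59): size=1
2. enqueue(41): size=2
3. dequeue(): size=1
4. enqueue(1): size=2
5. enqueue(50): size=3
6. dequeue(): size=2
7. dequeue(): size=1
8. dequeue(): size=0
9. dequeue(): empty, no-op, size=0
10. enqueue(36): size=1
11. dequeue(): size=0
12. dequeue(): empty, no-op, size=0
13. enqueue(53): size=1
14. dequeue(): size=0
15. dequeue(): empty, no-op, size=0

Answer: -1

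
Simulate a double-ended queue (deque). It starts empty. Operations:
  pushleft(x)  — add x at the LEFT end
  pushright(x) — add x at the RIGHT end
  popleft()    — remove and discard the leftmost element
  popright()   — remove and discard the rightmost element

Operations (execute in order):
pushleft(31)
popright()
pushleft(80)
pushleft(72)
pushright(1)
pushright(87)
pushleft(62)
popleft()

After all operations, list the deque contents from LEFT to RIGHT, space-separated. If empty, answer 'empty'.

pushleft(31): [31]
popright(): []
pushleft(80): [80]
pushleft(72): [72, 80]
pushright(1): [72, 80, 1]
pushright(87): [72, 80, 1, 87]
pushleft(62): [62, 72, 80, 1, 87]
popleft(): [72, 80, 1, 87]

Answer: 72 80 1 87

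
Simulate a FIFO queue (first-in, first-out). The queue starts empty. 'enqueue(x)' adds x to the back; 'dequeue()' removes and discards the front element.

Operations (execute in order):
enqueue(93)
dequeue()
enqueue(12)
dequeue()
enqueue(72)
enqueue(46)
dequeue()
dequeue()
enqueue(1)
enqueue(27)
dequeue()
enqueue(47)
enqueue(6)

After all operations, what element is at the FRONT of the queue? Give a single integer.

enqueue(93): queue = [93]
dequeue(): queue = []
enqueue(12): queue = [12]
dequeue(): queue = []
enqueue(72): queue = [72]
enqueue(46): queue = [72, 46]
dequeue(): queue = [46]
dequeue(): queue = []
enqueue(1): queue = [1]
enqueue(27): queue = [1, 27]
dequeue(): queue = [27]
enqueue(47): queue = [27, 47]
enqueue(6): queue = [27, 47, 6]

Answer: 27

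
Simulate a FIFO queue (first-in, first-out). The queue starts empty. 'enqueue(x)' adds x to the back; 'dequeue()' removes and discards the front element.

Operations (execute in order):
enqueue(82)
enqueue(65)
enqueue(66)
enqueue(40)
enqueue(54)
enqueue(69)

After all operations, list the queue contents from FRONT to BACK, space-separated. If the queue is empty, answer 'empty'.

enqueue(82): [82]
enqueue(65): [82, 65]
enqueue(66): [82, 65, 66]
enqueue(40): [82, 65, 66, 40]
enqueue(54): [82, 65, 66, 40, 54]
enqueue(69): [82, 65, 66, 40, 54, 69]

Answer: 82 65 66 40 54 69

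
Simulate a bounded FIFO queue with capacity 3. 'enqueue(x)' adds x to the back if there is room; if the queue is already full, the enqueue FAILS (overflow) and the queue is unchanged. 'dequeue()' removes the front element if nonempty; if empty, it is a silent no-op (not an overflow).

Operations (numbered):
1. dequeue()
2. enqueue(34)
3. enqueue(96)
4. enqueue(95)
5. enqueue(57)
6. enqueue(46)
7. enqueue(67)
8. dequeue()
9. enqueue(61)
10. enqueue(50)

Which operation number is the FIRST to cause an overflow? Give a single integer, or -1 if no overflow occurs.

1. dequeue(): empty, no-op, size=0
2. enqueue(34): size=1
3. enqueue(96): size=2
4. enqueue(95): size=3
5. enqueue(57): size=3=cap → OVERFLOW (fail)
6. enqueue(46): size=3=cap → OVERFLOW (fail)
7. enqueue(67): size=3=cap → OVERFLOW (fail)
8. dequeue(): size=2
9. enqueue(61): size=3
10. enqueue(50): size=3=cap → OVERFLOW (fail)

Answer: 5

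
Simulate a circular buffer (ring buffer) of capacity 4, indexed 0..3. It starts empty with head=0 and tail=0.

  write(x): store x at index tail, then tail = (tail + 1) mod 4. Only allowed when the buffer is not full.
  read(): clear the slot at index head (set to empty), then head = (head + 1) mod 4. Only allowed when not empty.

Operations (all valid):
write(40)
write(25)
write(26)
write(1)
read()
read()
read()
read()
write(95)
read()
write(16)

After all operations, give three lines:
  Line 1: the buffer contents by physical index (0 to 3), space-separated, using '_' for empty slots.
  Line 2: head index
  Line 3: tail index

write(40): buf=[40 _ _ _], head=0, tail=1, size=1
write(25): buf=[40 25 _ _], head=0, tail=2, size=2
write(26): buf=[40 25 26 _], head=0, tail=3, size=3
write(1): buf=[40 25 26 1], head=0, tail=0, size=4
read(): buf=[_ 25 26 1], head=1, tail=0, size=3
read(): buf=[_ _ 26 1], head=2, tail=0, size=2
read(): buf=[_ _ _ 1], head=3, tail=0, size=1
read(): buf=[_ _ _ _], head=0, tail=0, size=0
write(95): buf=[95 _ _ _], head=0, tail=1, size=1
read(): buf=[_ _ _ _], head=1, tail=1, size=0
write(16): buf=[_ 16 _ _], head=1, tail=2, size=1

Answer: _ 16 _ _
1
2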